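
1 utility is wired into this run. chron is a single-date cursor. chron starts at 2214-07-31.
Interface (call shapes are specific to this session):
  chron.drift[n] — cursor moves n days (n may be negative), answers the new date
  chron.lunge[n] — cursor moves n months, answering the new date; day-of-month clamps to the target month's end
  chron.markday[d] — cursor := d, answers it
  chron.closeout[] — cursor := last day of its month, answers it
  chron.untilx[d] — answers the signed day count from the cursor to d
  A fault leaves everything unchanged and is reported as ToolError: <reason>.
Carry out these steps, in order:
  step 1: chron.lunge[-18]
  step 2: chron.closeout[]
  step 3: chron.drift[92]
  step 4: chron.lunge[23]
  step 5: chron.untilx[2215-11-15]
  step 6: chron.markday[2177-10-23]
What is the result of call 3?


Answer: 2213-05-03

Derivation:
Step: chron.lunge[-18]
Result: 2213-01-31
Step: chron.closeout[]
Result: 2213-01-31
Step: chron.drift[92]
Result: 2213-05-03
Step: chron.lunge[23]
Result: 2215-04-03
Step: chron.untilx[2215-11-15]
Result: 226
Step: chron.markday[2177-10-23]
Result: 2177-10-23


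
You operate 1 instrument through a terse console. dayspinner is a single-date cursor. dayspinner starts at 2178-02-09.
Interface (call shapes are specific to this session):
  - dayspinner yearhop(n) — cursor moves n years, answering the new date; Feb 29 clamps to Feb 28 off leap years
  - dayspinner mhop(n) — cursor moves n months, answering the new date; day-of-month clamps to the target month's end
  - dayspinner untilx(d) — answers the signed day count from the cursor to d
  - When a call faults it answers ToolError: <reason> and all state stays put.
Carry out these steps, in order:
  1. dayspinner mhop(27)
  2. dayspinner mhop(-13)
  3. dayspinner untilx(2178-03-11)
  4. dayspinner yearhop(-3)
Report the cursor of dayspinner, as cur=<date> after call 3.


Answer: cur=2179-04-09

Derivation:
==> dayspinner mhop(n: 27)
<== 2180-05-09
==> dayspinner mhop(n: -13)
<== 2179-04-09
==> dayspinner untilx(d: 2178-03-11)
<== -394
==> dayspinner yearhop(n: -3)
<== 2176-04-09


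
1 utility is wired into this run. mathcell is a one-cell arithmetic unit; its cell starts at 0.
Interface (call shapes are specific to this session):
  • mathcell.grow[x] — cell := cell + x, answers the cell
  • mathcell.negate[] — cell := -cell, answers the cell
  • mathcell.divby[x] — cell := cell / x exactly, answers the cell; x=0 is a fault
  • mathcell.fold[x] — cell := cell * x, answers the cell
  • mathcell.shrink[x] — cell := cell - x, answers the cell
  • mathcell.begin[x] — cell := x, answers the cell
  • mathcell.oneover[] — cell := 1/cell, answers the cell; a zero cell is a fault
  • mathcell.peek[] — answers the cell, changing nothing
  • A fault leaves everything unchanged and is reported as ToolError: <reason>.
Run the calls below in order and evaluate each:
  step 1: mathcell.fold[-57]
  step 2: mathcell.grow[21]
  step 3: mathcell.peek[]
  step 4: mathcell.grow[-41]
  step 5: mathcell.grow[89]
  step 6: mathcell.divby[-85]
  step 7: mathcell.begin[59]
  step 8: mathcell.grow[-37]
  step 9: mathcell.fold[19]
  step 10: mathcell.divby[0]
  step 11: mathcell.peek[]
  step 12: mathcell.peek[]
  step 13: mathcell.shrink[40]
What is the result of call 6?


I use fold(x: -57), → 0.
I try grow(x: 21), → 21.
I use peek(), — result: 21.
I use grow(x: -41), and see -20.
Then grow(x: 89), giving 69.
I call divby(x: -85), giving -69/85.
Calling begin(x: 59), and observe 59.
I use grow(x: -37), which returns 22.
I run fold(x: 19), which returns 418.
Invoking divby(x: 0), → ToolError: division by zero.
Using peek(), and see 418.
I use peek(), giving 418.
I try shrink(x: 40), → 378.

Answer: -69/85


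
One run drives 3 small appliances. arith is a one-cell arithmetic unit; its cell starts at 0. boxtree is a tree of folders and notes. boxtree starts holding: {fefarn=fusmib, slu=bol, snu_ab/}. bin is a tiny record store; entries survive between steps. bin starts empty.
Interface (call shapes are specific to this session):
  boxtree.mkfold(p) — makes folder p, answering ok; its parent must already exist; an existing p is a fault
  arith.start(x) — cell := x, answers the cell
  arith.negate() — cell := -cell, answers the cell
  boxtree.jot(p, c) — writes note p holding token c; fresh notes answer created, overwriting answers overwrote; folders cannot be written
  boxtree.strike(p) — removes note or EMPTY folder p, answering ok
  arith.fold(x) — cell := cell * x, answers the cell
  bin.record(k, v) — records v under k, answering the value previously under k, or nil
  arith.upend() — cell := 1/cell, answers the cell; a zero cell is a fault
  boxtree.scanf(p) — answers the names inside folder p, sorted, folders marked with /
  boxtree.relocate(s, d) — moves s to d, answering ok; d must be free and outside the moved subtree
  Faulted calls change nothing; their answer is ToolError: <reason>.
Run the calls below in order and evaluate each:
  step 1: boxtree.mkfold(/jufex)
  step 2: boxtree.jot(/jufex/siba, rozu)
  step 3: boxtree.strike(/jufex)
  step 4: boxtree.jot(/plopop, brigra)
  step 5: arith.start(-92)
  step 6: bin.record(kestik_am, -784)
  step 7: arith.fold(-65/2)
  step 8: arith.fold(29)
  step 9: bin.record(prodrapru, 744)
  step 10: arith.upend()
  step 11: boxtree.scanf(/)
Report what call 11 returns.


% boxtree.mkfold(p=/jufex) : ok
% boxtree.jot(p=/jufex/siba, c=rozu) : created
% boxtree.strike(p=/jufex) : ToolError: not empty
% boxtree.jot(p=/plopop, c=brigra) : created
% arith.start(x=-92) : -92
% bin.record(k=kestik_am, v=-784) : nil
% arith.fold(x=-65/2) : 2990
% arith.fold(x=29) : 86710
% bin.record(k=prodrapru, v=744) : nil
% arith.upend() : 1/86710
% boxtree.scanf(p=/) : [fefarn, jufex/, plopop, slu, snu_ab/]

Answer: [fefarn, jufex/, plopop, slu, snu_ab/]


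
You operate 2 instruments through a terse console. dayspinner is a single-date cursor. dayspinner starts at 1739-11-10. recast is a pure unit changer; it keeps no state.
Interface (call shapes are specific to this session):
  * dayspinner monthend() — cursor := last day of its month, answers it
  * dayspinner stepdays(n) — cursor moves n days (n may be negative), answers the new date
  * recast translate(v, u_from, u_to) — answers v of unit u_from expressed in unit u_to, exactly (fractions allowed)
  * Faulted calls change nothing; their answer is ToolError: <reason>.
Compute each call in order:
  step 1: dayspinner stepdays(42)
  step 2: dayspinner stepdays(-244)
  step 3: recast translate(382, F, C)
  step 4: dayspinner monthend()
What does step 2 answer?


Answer: 1739-04-22

Derivation:
% dayspinner stepdays n: 42
[out] 1739-12-22
% dayspinner stepdays n: -244
[out] 1739-04-22
% recast translate v: 382 u_from: F u_to: C
[out] 1750/9
% dayspinner monthend
[out] 1739-04-30


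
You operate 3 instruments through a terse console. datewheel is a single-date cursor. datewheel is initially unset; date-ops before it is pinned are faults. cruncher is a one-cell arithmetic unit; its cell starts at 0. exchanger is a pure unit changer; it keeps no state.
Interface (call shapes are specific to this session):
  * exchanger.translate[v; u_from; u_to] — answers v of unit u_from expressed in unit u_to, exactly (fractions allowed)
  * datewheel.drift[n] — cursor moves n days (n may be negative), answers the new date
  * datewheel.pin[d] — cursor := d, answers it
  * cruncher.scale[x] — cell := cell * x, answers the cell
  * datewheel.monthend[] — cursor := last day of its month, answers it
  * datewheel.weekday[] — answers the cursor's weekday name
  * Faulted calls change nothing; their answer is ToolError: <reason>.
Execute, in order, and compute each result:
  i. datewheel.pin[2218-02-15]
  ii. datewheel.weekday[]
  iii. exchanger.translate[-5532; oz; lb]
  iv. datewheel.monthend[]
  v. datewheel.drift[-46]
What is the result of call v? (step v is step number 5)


Answer: 2218-01-13

Derivation:
# 1. pin(d=2218-02-15) => 2218-02-15
# 2. weekday() => Sunday
# 3. translate(v=-5532, u_from=oz, u_to=lb) => -1383/4
# 4. monthend() => 2218-02-28
# 5. drift(n=-46) => 2218-01-13


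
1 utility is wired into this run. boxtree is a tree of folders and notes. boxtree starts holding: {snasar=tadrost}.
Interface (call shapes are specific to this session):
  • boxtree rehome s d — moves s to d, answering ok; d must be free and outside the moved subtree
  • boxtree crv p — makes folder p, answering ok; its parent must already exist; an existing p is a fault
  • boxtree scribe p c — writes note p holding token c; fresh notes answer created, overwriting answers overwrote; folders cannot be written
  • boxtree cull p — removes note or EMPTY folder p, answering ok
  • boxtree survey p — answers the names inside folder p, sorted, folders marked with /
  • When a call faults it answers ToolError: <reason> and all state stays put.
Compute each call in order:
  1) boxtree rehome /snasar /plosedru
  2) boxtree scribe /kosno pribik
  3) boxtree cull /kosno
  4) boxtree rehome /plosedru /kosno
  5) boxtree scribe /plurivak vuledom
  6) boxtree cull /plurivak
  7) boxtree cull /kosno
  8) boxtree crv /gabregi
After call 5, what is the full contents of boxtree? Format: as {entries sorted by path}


Answer: {kosno=tadrost, plurivak=vuledom}

Derivation:
→ boxtree rehome(s='/snasar', d='/plosedru')
← ok
→ boxtree scribe(p='/kosno', c='pribik')
← created
→ boxtree cull(p='/kosno')
← ok
→ boxtree rehome(s='/plosedru', d='/kosno')
← ok
→ boxtree scribe(p='/plurivak', c='vuledom')
← created
→ boxtree cull(p='/plurivak')
← ok
→ boxtree cull(p='/kosno')
← ok
→ boxtree crv(p='/gabregi')
← ok


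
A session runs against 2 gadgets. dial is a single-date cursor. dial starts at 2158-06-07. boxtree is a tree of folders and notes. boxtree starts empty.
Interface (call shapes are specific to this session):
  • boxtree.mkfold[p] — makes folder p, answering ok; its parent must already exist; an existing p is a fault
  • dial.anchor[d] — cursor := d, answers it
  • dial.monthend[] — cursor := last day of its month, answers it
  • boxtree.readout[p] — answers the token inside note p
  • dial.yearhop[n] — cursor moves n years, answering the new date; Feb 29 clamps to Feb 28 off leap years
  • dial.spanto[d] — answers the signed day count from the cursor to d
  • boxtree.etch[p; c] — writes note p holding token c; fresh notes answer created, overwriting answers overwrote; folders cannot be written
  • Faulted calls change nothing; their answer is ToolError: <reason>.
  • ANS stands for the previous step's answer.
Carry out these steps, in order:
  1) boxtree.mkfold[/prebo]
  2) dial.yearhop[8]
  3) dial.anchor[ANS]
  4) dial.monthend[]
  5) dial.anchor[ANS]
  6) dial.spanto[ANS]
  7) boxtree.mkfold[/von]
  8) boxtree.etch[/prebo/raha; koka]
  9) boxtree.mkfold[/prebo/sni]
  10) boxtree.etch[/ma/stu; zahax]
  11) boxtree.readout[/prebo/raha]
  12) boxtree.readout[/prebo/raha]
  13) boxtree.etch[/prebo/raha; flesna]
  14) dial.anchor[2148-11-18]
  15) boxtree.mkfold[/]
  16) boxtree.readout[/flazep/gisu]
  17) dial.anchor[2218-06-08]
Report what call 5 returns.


Answer: 2166-06-30

Derivation:
I call boxtree.mkfold using p→/prebo: ok.
I try dial.yearhop using n→8, — result: 2166-06-07.
Then dial.anchor using d→ANS, and get 2166-06-07.
I use dial.monthend, and observe 2166-06-30.
Calling dial.anchor using d→ANS, → 2166-06-30.
I use dial.spanto using d→ANS, — result: 0.
Using boxtree.mkfold using p→/von, which returns ok.
Invoking boxtree.etch using p→/prebo/raha, c→koka: created.
Next I call boxtree.mkfold using p→/prebo/sni, — result: ok.
I call boxtree.etch using p→/ma/stu, c→zahax, giving ToolError: no parent.
I call boxtree.readout using p→/prebo/raha, yielding koka.
Calling boxtree.readout using p→/prebo/raha, yielding koka.
I call boxtree.etch using p→/prebo/raha, c→flesna, and see overwrote.
I call dial.anchor using d→2148-11-18, and get 2148-11-18.
Now I run boxtree.mkfold using p→/, which returns ToolError: exists.
I invoke boxtree.readout using p→/flazep/gisu, giving ToolError: not found.
Invoking dial.anchor using d→2218-06-08, giving 2218-06-08.


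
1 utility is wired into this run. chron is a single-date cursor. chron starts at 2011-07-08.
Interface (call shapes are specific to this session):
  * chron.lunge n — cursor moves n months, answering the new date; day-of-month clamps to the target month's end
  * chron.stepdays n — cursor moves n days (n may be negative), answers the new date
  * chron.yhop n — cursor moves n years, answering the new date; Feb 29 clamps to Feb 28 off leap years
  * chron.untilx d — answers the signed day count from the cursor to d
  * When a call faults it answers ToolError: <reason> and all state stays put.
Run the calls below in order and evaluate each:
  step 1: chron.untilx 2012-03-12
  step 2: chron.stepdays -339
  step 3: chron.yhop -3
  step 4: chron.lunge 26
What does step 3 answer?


Answer: 2007-08-03

Derivation:
> untilx d='2012-03-12'
:: 248
> stepdays n='-339'
:: 2010-08-03
> yhop n='-3'
:: 2007-08-03
> lunge n='26'
:: 2009-10-03


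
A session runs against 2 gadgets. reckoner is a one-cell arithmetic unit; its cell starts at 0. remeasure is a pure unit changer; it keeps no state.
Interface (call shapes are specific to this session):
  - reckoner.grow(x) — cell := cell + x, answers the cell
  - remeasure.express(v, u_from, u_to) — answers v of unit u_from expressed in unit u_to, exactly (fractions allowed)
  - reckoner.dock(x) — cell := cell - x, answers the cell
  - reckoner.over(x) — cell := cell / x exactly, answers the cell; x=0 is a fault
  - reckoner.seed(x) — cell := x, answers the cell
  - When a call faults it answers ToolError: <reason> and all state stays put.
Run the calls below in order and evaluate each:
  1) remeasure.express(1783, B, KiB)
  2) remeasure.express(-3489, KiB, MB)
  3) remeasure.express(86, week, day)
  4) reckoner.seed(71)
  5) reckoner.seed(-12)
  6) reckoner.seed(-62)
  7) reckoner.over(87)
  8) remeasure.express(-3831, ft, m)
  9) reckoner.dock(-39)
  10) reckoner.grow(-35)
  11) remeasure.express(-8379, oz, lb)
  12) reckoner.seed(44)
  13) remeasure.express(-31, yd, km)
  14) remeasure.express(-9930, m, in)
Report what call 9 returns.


% remeasure.express v: 1783 u_from: B u_to: KiB
  1783/1024
% remeasure.express v: -3489 u_from: KiB u_to: MB
  -55824/15625
% remeasure.express v: 86 u_from: week u_to: day
  602
% reckoner.seed x: 71
  71
% reckoner.seed x: -12
  -12
% reckoner.seed x: -62
  -62
% reckoner.over x: 87
  -62/87
% remeasure.express v: -3831 u_from: ft u_to: m
  -1459611/1250
% reckoner.dock x: -39
  3331/87
% reckoner.grow x: -35
  286/87
% remeasure.express v: -8379 u_from: oz u_to: lb
  -8379/16
% reckoner.seed x: 44
  44
% remeasure.express v: -31 u_from: yd u_to: km
  -35433/1250000
% remeasure.express v: -9930 u_from: m u_to: in
  -49650000/127

Answer: 3331/87


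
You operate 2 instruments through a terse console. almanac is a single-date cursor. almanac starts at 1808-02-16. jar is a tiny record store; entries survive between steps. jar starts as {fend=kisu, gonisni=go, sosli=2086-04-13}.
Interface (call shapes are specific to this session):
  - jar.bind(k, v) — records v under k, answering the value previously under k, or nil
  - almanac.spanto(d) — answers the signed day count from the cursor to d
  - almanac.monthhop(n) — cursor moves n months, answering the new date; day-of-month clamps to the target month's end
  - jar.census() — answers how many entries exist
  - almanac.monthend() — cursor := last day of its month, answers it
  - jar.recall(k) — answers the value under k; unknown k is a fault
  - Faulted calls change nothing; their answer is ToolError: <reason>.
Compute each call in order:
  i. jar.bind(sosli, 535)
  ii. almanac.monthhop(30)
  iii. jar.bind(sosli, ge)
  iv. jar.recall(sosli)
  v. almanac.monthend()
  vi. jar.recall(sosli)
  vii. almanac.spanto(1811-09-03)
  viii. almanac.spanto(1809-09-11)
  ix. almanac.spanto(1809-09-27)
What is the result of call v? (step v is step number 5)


·→ jar.bind(k→sosli, v→535)
·← 2086-04-13
·→ almanac.monthhop(n→30)
·← 1810-08-16
·→ jar.bind(k→sosli, v→ge)
·← 535
·→ jar.recall(k→sosli)
·← ge
·→ almanac.monthend()
·← 1810-08-31
·→ jar.recall(k→sosli)
·← ge
·→ almanac.spanto(d→1811-09-03)
·← 368
·→ almanac.spanto(d→1809-09-11)
·← -354
·→ almanac.spanto(d→1809-09-27)
·← -338

Answer: 1810-08-31


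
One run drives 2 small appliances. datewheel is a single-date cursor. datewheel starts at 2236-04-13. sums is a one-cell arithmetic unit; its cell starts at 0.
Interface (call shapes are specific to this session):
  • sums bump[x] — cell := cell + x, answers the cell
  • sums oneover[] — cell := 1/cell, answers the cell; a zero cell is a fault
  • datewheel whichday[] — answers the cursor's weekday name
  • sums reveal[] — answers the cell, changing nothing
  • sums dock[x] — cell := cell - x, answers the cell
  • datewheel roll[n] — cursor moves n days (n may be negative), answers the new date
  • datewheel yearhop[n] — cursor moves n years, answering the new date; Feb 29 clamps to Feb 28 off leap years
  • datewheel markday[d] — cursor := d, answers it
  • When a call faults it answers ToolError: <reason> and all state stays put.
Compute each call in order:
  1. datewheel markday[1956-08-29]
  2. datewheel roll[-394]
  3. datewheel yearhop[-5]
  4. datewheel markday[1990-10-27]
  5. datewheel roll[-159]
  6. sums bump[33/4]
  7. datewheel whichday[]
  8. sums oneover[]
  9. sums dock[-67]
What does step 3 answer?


>>> datewheel markday 1956-08-29
= 1956-08-29
>>> datewheel roll -394
= 1955-08-01
>>> datewheel yearhop -5
= 1950-08-01
>>> datewheel markday 1990-10-27
= 1990-10-27
>>> datewheel roll -159
= 1990-05-21
>>> sums bump 33/4
= 33/4
>>> datewheel whichday
= Monday
>>> sums oneover
= 4/33
>>> sums dock -67
= 2215/33

Answer: 1950-08-01


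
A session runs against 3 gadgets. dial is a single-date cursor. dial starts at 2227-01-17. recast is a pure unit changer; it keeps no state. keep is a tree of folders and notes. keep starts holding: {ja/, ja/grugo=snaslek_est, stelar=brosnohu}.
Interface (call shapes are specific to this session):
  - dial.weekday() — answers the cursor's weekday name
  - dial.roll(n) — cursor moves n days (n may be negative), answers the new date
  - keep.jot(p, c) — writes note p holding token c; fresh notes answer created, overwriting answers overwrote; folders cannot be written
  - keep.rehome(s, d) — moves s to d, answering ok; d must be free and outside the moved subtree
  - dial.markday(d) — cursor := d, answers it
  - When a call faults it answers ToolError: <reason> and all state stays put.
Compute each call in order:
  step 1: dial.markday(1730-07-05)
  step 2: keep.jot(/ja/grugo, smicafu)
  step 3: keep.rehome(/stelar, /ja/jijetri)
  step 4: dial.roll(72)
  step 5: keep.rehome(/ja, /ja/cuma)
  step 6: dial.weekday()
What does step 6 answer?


Answer: Friday

Derivation:
==> dial.markday(d='1730-07-05')
<== 1730-07-05
==> keep.jot(p='/ja/grugo', c='smicafu')
<== overwrote
==> keep.rehome(s='/stelar', d='/ja/jijetri')
<== ok
==> dial.roll(n='72')
<== 1730-09-15
==> keep.rehome(s='/ja', d='/ja/cuma')
<== ToolError: into itself
==> dial.weekday()
<== Friday


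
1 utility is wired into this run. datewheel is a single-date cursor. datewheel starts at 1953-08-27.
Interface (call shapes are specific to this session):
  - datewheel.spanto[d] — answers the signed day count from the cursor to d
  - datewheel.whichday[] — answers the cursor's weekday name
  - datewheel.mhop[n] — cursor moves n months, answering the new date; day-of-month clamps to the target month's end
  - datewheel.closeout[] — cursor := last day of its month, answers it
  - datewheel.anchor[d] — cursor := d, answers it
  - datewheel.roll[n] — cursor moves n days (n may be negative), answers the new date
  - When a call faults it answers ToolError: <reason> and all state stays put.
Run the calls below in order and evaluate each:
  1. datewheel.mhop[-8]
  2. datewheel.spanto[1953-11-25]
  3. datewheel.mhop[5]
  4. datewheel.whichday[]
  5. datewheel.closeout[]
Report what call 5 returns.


Using mhop on -8, and get 1952-12-27.
I call spanto on 1953-11-25, and see 333.
Calling mhop on 5, — result: 1953-05-27.
Next I call whichday(), and observe Wednesday.
I use closeout, and observe 1953-05-31.

Answer: 1953-05-31


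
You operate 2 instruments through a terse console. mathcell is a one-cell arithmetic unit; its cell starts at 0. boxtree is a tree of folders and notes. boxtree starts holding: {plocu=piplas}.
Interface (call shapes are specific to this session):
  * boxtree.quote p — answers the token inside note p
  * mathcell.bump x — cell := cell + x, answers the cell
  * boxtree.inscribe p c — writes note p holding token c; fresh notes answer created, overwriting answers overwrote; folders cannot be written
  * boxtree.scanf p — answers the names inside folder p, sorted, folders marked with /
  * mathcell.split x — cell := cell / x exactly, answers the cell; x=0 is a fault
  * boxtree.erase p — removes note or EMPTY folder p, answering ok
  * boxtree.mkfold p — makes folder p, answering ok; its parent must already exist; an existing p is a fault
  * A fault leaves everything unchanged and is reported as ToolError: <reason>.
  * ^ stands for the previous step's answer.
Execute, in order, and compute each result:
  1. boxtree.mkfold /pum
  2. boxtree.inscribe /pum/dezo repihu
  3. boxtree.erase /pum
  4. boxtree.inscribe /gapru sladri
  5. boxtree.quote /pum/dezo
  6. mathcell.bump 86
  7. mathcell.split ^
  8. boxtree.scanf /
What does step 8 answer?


Answer: [gapru, plocu, pum/]

Derivation:
>> boxtree.mkfold(p=/pum)
<< ok
>> boxtree.inscribe(p=/pum/dezo, c=repihu)
<< created
>> boxtree.erase(p=/pum)
<< ToolError: not empty
>> boxtree.inscribe(p=/gapru, c=sladri)
<< created
>> boxtree.quote(p=/pum/dezo)
<< repihu
>> mathcell.bump(x=86)
<< 86
>> mathcell.split(x=^)
<< 1
>> boxtree.scanf(p=/)
<< [gapru, plocu, pum/]


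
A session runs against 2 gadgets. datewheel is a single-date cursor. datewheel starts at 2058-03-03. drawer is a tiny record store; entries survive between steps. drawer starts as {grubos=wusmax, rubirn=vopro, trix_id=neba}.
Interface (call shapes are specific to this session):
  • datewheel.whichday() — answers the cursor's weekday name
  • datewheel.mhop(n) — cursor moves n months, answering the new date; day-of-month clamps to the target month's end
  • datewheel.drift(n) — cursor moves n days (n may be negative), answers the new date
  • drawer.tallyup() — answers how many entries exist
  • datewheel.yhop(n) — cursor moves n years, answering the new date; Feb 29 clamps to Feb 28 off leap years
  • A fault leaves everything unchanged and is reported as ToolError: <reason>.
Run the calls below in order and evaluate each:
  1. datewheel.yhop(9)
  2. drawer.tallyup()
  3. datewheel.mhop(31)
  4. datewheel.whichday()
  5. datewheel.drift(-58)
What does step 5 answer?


Answer: 2069-08-06

Derivation:
Act: datewheel.yhop[n: 9]
Obs: 2067-03-03
Act: drawer.tallyup[]
Obs: 3
Act: datewheel.mhop[n: 31]
Obs: 2069-10-03
Act: datewheel.whichday[]
Obs: Thursday
Act: datewheel.drift[n: -58]
Obs: 2069-08-06


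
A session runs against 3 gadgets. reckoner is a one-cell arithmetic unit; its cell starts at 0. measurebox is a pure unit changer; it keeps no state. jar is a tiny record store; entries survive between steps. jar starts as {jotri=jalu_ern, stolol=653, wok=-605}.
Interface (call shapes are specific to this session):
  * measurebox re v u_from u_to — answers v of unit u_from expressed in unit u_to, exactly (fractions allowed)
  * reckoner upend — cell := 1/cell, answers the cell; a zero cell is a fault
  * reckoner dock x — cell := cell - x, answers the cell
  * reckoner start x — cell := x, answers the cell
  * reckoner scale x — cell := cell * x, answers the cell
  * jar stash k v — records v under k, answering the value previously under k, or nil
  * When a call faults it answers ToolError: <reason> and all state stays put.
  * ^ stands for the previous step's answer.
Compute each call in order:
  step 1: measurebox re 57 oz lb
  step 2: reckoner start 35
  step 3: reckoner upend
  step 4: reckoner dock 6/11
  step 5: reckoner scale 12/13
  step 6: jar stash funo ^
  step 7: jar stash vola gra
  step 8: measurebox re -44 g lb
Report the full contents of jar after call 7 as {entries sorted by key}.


-- 1. measurebox re(v=57, u_from=oz, u_to=lb) -> 57/16
-- 2. reckoner start(x=35) -> 35
-- 3. reckoner upend() -> 1/35
-- 4. reckoner dock(x=6/11) -> -199/385
-- 5. reckoner scale(x=12/13) -> -2388/5005
-- 6. jar stash(k=funo, v=^) -> nil
-- 7. jar stash(k=vola, v=gra) -> nil
-- 8. measurebox re(v=-44, u_from=g, u_to=lb) -> -400000/4123567

Answer: {funo=-2388/5005, jotri=jalu_ern, stolol=653, vola=gra, wok=-605}


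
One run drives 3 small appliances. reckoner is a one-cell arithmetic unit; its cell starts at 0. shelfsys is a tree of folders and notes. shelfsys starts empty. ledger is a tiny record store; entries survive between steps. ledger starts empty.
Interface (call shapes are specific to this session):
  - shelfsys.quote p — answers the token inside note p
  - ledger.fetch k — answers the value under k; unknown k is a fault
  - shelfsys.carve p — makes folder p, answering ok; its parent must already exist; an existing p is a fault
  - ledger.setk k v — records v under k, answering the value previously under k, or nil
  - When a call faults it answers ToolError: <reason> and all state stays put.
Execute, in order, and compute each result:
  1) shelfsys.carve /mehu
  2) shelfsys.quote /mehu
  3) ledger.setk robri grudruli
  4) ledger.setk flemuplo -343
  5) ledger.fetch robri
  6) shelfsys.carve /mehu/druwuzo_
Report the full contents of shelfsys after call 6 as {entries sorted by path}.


Act: shelfsys.carve[p=/mehu]
Obs: ok
Act: shelfsys.quote[p=/mehu]
Obs: ToolError: is a directory
Act: ledger.setk[k=robri; v=grudruli]
Obs: nil
Act: ledger.setk[k=flemuplo; v=-343]
Obs: nil
Act: ledger.fetch[k=robri]
Obs: grudruli
Act: shelfsys.carve[p=/mehu/druwuzo_]
Obs: ok

Answer: {mehu/, mehu/druwuzo_/}


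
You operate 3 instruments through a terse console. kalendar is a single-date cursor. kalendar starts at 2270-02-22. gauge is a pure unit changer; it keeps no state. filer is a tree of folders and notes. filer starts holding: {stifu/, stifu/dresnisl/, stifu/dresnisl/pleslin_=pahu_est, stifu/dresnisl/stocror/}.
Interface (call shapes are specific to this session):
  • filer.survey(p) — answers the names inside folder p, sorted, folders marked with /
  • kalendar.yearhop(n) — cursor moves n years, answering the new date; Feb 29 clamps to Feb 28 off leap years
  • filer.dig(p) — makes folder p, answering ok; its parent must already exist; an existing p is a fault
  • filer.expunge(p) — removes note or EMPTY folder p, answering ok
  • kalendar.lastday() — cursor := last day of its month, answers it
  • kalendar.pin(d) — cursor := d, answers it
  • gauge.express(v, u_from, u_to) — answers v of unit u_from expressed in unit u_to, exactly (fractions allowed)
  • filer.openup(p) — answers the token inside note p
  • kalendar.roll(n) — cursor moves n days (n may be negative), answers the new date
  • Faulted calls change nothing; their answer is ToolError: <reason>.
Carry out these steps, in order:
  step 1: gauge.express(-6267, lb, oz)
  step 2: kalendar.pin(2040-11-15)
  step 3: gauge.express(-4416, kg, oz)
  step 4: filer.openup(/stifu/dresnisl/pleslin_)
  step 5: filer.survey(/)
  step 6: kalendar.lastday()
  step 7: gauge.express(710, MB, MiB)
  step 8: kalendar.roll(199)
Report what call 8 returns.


CALL express[v='-6267'; u_from='lb'; u_to='oz']
RET  -100272
CALL pin[d='2040-11-15']
RET  2040-11-15
CALL express[v='-4416'; u_from='kg'; u_to='oz']
RET  -7065600000000/45359237
CALL openup[p='/stifu/dresnisl/pleslin_']
RET  pahu_est
CALL survey[p='/']
RET  [stifu/]
CALL lastday[]
RET  2040-11-30
CALL express[v='710'; u_from='MB'; u_to='MiB']
RET  5546875/8192
CALL roll[n='199']
RET  2041-06-17

Answer: 2041-06-17


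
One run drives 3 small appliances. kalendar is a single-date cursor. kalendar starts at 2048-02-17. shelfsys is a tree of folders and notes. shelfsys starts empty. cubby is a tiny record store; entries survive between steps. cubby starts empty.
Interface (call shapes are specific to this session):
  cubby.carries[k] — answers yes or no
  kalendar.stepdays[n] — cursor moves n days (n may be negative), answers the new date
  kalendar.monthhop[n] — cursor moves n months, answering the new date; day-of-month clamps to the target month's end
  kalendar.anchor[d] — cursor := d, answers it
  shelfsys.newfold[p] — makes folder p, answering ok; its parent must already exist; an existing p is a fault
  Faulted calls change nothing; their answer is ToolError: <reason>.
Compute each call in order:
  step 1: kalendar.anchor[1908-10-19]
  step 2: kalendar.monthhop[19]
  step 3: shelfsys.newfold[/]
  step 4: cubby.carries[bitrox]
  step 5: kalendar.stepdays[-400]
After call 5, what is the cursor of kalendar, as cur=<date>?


Answer: cur=1909-04-14

Derivation:
Using kalendar.anchor with d→1908-10-19, — result: 1908-10-19.
Now I run kalendar.monthhop with n→19, and get 1910-05-19.
I call shelfsys.newfold with p→/, and observe ToolError: exists.
Calling cubby.carries with k→bitrox, — result: no.
Calling kalendar.stepdays with n→-400, yielding 1909-04-14.


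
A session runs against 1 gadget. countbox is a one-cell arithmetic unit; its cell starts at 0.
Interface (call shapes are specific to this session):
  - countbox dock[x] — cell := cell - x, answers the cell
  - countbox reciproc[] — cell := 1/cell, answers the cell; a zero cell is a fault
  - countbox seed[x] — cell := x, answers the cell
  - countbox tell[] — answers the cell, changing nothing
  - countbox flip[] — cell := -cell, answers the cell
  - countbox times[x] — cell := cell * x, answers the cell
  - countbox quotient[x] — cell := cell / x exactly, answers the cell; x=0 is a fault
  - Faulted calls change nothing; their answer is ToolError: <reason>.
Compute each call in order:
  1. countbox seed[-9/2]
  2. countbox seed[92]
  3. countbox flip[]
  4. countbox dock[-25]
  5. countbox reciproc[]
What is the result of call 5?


Answer: -1/67

Derivation:
Invoking countbox seed passing x: -9/2, and observe -9/2.
Now I run countbox seed passing x: 92, yielding 92.
I invoke countbox flip, giving -92.
I try countbox dock passing x: -25, — result: -67.
I call countbox reciproc(), yielding -1/67.


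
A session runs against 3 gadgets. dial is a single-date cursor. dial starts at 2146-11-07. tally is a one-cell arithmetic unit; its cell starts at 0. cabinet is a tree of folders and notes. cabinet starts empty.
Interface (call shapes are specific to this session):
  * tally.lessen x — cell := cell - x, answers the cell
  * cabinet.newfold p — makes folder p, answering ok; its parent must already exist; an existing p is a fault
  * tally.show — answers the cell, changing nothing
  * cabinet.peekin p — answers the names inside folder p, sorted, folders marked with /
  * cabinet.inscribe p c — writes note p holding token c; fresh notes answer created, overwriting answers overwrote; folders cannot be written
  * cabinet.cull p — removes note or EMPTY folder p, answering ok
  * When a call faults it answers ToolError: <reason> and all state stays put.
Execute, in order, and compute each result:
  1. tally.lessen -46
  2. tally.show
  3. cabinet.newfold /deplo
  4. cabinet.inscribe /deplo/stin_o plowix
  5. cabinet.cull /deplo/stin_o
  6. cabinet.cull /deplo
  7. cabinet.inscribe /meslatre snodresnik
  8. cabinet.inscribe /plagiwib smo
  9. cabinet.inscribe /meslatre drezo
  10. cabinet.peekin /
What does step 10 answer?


Answer: [meslatre, plagiwib]

Derivation:
> lessen x='-46'
= 46
> show
= 46
> newfold p='/deplo'
= ok
> inscribe p='/deplo/stin_o' c='plowix'
= created
> cull p='/deplo/stin_o'
= ok
> cull p='/deplo'
= ok
> inscribe p='/meslatre' c='snodresnik'
= created
> inscribe p='/plagiwib' c='smo'
= created
> inscribe p='/meslatre' c='drezo'
= overwrote
> peekin p='/'
= [meslatre, plagiwib]


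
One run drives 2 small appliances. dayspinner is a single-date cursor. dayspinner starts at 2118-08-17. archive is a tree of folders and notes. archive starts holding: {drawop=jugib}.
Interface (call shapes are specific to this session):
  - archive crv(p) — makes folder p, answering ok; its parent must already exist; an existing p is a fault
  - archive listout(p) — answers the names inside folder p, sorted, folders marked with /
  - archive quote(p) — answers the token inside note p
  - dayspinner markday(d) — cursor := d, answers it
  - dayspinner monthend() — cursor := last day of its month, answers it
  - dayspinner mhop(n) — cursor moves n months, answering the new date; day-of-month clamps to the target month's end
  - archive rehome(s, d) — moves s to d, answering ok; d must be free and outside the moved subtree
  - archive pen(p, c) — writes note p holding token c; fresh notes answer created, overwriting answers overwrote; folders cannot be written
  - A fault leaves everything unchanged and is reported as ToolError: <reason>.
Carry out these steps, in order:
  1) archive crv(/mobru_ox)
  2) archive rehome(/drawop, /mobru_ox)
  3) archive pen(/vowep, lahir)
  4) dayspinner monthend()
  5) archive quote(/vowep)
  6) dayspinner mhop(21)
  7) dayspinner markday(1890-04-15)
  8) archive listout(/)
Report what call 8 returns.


Answer: [drawop, mobru_ox/, vowep]

Derivation:
I invoke archive crv with p→/mobru_ox, and observe ok.
Then archive rehome with s→/drawop, d→/mobru_ox, yielding ToolError: exists.
I use archive pen with p→/vowep, c→lahir, which returns created.
Invoking dayspinner monthend, and get 2118-08-31.
I invoke archive quote with p→/vowep, which returns lahir.
I call dayspinner mhop with n→21, — result: 2120-05-31.
Using dayspinner markday with d→1890-04-15: 1890-04-15.
Then archive listout with p→/, yielding [drawop, mobru_ox/, vowep].


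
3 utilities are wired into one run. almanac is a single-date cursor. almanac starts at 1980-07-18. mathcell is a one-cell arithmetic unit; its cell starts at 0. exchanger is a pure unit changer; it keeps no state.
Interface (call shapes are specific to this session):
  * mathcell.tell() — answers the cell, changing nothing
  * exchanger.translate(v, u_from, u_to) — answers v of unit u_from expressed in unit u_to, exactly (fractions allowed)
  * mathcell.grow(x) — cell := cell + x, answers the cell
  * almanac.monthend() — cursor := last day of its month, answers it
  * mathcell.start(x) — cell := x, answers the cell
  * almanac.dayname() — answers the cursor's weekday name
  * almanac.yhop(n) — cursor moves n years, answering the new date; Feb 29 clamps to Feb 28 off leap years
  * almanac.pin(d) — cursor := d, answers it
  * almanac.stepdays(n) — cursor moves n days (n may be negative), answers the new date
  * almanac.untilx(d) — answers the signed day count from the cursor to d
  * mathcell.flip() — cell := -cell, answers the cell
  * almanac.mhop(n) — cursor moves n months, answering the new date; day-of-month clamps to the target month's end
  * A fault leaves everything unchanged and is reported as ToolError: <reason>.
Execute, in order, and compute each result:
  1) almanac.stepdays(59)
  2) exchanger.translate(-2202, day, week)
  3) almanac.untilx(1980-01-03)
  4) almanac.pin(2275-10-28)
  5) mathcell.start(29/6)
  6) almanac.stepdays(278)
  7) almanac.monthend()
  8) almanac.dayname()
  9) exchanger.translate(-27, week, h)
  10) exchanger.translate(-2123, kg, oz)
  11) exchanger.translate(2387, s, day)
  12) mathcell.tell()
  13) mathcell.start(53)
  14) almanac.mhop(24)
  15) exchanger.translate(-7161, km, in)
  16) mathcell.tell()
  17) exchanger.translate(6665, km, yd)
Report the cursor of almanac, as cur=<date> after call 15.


Answer: cur=2278-08-31

Derivation:
! 1. almanac.stepdays(n=59) == 1980-09-15
! 2. exchanger.translate(v=-2202, u_from=day, u_to=week) == -2202/7
! 3. almanac.untilx(d=1980-01-03) == -256
! 4. almanac.pin(d=2275-10-28) == 2275-10-28
! 5. mathcell.start(x=29/6) == 29/6
! 6. almanac.stepdays(n=278) == 2276-08-01
! 7. almanac.monthend() == 2276-08-31
! 8. almanac.dayname() == Thursday
! 9. exchanger.translate(v=-27, u_from=week, u_to=h) == -4536
! 10. exchanger.translate(v=-2123, u_from=kg, u_to=oz) == -308800000000/4123567
! 11. exchanger.translate(v=2387, u_from=s, u_to=day) == 2387/86400
! 12. mathcell.tell() == 29/6
! 13. mathcell.start(x=53) == 53
! 14. almanac.mhop(n=24) == 2278-08-31
! 15. exchanger.translate(v=-7161, u_from=km, u_to=in) == -35805000000/127
! 16. mathcell.tell() == 53
! 17. exchanger.translate(v=6665, u_from=km, u_to=yd) == 8331250000/1143


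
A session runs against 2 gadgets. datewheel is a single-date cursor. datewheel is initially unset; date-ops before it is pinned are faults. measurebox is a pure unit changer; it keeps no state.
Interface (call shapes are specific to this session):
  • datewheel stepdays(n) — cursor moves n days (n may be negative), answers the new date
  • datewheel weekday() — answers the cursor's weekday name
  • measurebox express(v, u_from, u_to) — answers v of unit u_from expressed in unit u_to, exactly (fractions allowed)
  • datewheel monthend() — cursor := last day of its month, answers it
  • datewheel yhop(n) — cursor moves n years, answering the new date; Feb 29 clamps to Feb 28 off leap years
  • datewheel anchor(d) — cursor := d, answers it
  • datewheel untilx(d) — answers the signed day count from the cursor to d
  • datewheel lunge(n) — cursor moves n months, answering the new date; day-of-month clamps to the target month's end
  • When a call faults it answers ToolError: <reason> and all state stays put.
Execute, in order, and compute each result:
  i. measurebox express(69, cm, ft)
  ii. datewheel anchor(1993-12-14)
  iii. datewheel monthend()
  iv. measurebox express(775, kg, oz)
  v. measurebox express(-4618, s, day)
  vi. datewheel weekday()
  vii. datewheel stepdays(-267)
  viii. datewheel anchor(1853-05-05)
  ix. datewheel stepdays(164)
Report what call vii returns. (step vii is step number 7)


Answer: 1993-04-08

Derivation:
Act: measurebox express[v: 69; u_from: cm; u_to: ft]
Obs: 575/254
Act: datewheel anchor[d: 1993-12-14]
Obs: 1993-12-14
Act: datewheel monthend[]
Obs: 1993-12-31
Act: measurebox express[v: 775; u_from: kg; u_to: oz]
Obs: 1240000000000/45359237
Act: measurebox express[v: -4618; u_from: s; u_to: day]
Obs: -2309/43200
Act: datewheel weekday[]
Obs: Friday
Act: datewheel stepdays[n: -267]
Obs: 1993-04-08
Act: datewheel anchor[d: 1853-05-05]
Obs: 1853-05-05
Act: datewheel stepdays[n: 164]
Obs: 1853-10-16


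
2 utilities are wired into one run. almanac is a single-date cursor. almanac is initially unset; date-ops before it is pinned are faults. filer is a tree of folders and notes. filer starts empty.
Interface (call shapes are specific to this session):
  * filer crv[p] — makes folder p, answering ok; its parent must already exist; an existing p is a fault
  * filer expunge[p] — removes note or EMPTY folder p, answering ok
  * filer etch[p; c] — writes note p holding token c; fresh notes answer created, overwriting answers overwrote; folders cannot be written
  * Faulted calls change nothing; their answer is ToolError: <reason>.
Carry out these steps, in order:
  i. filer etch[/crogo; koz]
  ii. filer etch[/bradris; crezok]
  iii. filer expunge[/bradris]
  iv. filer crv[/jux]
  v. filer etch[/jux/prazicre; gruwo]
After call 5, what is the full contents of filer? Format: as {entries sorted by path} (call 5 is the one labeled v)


Answer: {crogo=koz, jux/, jux/prazicre=gruwo}

Derivation:
→ filer etch(p: /crogo, c: koz)
← created
→ filer etch(p: /bradris, c: crezok)
← created
→ filer expunge(p: /bradris)
← ok
→ filer crv(p: /jux)
← ok
→ filer etch(p: /jux/prazicre, c: gruwo)
← created
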